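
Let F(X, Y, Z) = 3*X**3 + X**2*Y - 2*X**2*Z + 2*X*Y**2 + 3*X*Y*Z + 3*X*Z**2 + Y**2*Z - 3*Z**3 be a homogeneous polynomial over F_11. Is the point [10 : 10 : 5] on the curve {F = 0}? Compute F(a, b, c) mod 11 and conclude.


F(10,10,5) ≡ 5 (mod 11); P is NOT on the curve.

Evaluate F(10, 10, 5) term-by-term (mod 11).
  3*X**3 ↦ 3·1000·1·1 = 3000
  X**2*Y ↦ 1·100·10·1 = 1000
  -2*X**2*Z ↦ -2·100·1·5 = -1000
  2*X*Y**2 ↦ 2·10·100·1 = 2000
  3*X*Y*Z ↦ 3·10·10·5 = 1500
  3*X*Z**2 ↦ 3·10·1·25 = 750
  Y**2*Z ↦ 1·1·100·5 = 500
  -3*Z**3 ↦ -3·1·1·125 = -375
Sum: F(10, 10, 5) = (3000) + (1000) + (-1000) + (2000) + (1500) + (750) + (500) + (-375) = 7375.
Reducing mod 11: 7375 ≡ 5 (mod 11).
Since F(a, b, c) ≡ 5 ≠ 0 (mod 11), P does NOT lie on the curve.


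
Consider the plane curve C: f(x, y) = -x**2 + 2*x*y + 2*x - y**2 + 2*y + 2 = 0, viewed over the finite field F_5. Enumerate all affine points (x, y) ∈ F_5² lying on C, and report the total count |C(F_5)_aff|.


Affine F_5-points: {(2, 2), (2, 4), (3, 4), (4, 2), (4, 3)}; count = 5.

For each of the 25 pairs (x, y) ∈ F_5², evaluate f(x, y) mod 5. Record the zeros.
  x = 0: [0↦2, 1↦3, 2↦2, 3↦4, 4↦4]  zeros at y ∈ ∅
  x = 1: [0↦3, 1↦1, 2↦2, 3↦1, 4↦3]  zeros at y ∈ ∅
  x = 2: [0↦2, 1↦2, 2↦0, 3↦1, 4↦0]  zeros at y ∈ {2, 4}
  x = 3: [0↦4, 1↦1, 2↦1, 3↦4, 4↦0]  zeros at y ∈ {4}
  x = 4: [0↦4, 1↦3, 2↦0, 3↦0, 4↦3]  zeros at y ∈ {2, 3}
Collecting zeros: affine points = {(2, 2), (2, 4), (3, 4), (4, 2), (4, 3)}.
Total count |C(F_5)_aff| = 5.


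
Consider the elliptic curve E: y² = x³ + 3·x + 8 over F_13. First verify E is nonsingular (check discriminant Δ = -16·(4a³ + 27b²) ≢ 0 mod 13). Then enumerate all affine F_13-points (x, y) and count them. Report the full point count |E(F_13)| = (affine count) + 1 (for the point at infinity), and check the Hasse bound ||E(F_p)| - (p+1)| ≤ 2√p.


Affine points = {(1, 5), (1, 8), (2, 3), (2, 10), (9, 6), (9, 7), (12, 2), (12, 11)}; affine count = 8; |E(F_13)| = 9.

Discriminant check: Δ ∝ 4a³ + 27b² = 4·3³ + 27·8² = 4·27 + 27·64 ≡ 3 (mod 13). Nonzero ⇒ E is nonsingular.
For each x ∈ F_13, compute rhs = x³ + 3·x + 8 mod 13, then count y ∈ F_13 with y² ≡ rhs.
  x = 0: rhs = 8, matching y values: none (0 points).
  x = 1: rhs = 12, matching y values: 5, 8 (2 points).
  x = 2: rhs = 9, matching y values: 3, 10 (2 points).
  x = 3: rhs = 5, matching y values: none (0 points).
  x = 4: rhs = 6, matching y values: none (0 points).
  x = 5: rhs = 5, matching y values: none (0 points).
  x = 6: rhs = 8, matching y values: none (0 points).
  x = 7: rhs = 8, matching y values: none (0 points).
  x = 8: rhs = 11, matching y values: none (0 points).
  x = 9: rhs = 10, matching y values: 6, 7 (2 points).
  x = 10: rhs = 11, matching y values: none (0 points).
  x = 11: rhs = 7, matching y values: none (0 points).
  x = 12: rhs = 4, matching y values: 2, 11 (2 points).
Total affine count: 8.
Full point count |E(F_13)| = 8 + 1 = 9.
Hasse bound: |9 − (13+1)| = |-5| = 5 ≤ 2√13 ≈ 7.2111 ✓.


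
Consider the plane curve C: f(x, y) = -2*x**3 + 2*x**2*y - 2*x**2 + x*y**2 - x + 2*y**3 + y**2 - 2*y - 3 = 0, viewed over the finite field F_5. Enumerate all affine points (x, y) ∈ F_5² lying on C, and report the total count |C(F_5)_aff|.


Affine F_5-points: {(2, 3), (3, 3), (4, 1)}; count = 3.

For each of the 25 pairs (x, y) ∈ F_5², evaluate f(x, y) mod 5. Record the zeros.
  x = 0: [0↦2, 1↦3, 2↦3, 3↦4, 4↦3]  zeros at y ∈ ∅
  x = 1: [0↦2, 1↦1, 2↦1, 3↦4, 4↦2]  zeros at y ∈ ∅
  x = 2: [0↦1, 1↦2, 2↦1, 3↦0, 4↦1]  zeros at y ∈ {3}
  x = 3: [0↦2, 1↦4, 2↦1, 3↦0, 4↦3]  zeros at y ∈ {3}
  x = 4: [0↦3, 1↦0, 2↦4, 3↦2, 4↦1]  zeros at y ∈ {1}
Collecting zeros: affine points = {(2, 3), (3, 3), (4, 1)}.
Total count |C(F_5)_aff| = 3.


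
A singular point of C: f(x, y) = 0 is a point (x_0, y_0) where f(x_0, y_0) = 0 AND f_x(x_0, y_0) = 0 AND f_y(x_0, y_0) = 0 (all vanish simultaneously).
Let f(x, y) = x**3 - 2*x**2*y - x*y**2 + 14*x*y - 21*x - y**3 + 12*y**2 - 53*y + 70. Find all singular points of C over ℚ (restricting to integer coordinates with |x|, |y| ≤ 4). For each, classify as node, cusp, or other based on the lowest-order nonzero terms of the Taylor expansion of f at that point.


Singular points: {(2, 3)}; classification: cusp.

Compute partial derivatives:
  f_x = 3*x**2 - 4*x*y - y**2 + 14*y - 21.
  f_y = -2*x**2 - 2*x*y + 14*x - 3*y**2 + 24*y - 53.
Scan x_0 ∈ {−4, ..., 4}. For each x_0, f_y(x_0, y) is a polynomial in y; find its integer roots y ∈ {−4, ..., 4}, then test f_x and f at those candidates.
  x = -4: f_y(-4, y) = -3*y**2 + 32*y - 141; no integer root y with |y| ≤ 4.
  x = -3: f_y(-3, y) = -3*y**2 + 30*y - 113; no integer root y with |y| ≤ 4.
  x = -2: f_y(-2, y) = -3*y**2 + 28*y - 89; no integer root y with |y| ≤ 4.
  x = -1: f_y(-1, y) = -3*y**2 + 26*y - 69; no integer root y with |y| ≤ 4.
  x = 0: f_y(0, y) = -3*y**2 + 24*y - 53; no integer root y with |y| ≤ 4.
  x = 1: f_y(1, y) = -3*y**2 + 22*y - 41; no integer root y with |y| ≤ 4.
  x = 2: f_y(2, y) = -3*y**2 + 20*y - 33; vanishes at y ∈ {3}. (2, 3): f_x = 0, f = 0 — SINGULAR.
  x = 3: f_y(3, y) = -3*y**2 + 18*y - 29; no integer root y with |y| ≤ 4.
  x = 4: f_y(4, y) = -3*y**2 + 16*y - 29; no integer root y with |y| ≤ 4.
Only singular point on the grid: (2, 3).
Classify: substitute x = 2 + u, y = 3 + v and expand: f = u**3 - 2*u**2*v - u*v**2 - v**3 + v**2.
No constant or linear terms (consistent with a singular point). Quadratic part: v**2. Cubic part: u**3 - 2*u**2*v - u*v**2 - v**3.
The quadratic part v**2 is a perfect square, so there is a single (double) tangent line v = 0, i.e. y = 3. Restricting the cubic part to that line (v = 0) leaves u**3 ≠ 0, so f is not divisible by v and the branch is v² ≈ -u**3 to lowest order — this is a cusp.
Classification: cusp.


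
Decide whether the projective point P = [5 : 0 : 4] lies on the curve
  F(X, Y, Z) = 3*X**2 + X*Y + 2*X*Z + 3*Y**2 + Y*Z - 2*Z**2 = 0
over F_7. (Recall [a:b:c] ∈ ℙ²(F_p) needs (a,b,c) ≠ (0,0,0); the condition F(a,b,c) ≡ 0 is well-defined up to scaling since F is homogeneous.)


F(5,0,4) ≡ 6 (mod 7); P is NOT on the curve.

Evaluate F(5, 0, 4) term-by-term (mod 7).
  3*X**2 ↦ 3·25·1·1 = 75
  X*Y ↦ 1·5·0·1 = 0
  2*X*Z ↦ 2·5·1·4 = 40
  3*Y**2 ↦ 3·1·0·1 = 0
  Y*Z ↦ 1·1·0·4 = 0
  -2*Z**2 ↦ -2·1·1·16 = -32
Sum: F(5, 0, 4) = (75) + (0) + (40) + (0) + (0) + (-32) = 83.
Reducing mod 7: 83 ≡ 6 (mod 7).
Since F(a, b, c) ≡ 6 ≠ 0 (mod 7), P does NOT lie on the curve.


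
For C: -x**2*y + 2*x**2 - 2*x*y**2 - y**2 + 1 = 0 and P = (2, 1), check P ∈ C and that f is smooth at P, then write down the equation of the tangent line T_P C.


Tangent line at P: 2*x - 14*y + 10 = 0.

Step 1: f(2, 1) = 0, so P lies on C.
Step 2: partial derivatives
  f_x(x, y) = -2*x*y + 4*x - 2*y**2, f_y(x, y) = -x**2 - 4*x*y - 2*y.
  f_x(P) = 2, f_y(P) = -14 (gradient nonzero, so P is smooth).
Step 3: tangent line at P: 2·(x − 2) + -14·(y − 1) = 0.
Expanding: 2*x - 14*y + 10 = 0.


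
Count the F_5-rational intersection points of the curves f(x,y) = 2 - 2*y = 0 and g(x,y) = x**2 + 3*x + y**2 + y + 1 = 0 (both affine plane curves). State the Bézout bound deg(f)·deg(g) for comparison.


Common zeros: ∅; count = 0; Bézout bound = 2.

deg(f) = 1, deg(g) = 2, so Bézout bound = 2.
Scan x ∈ F_5. For each x, list the y ∈ F_5 with f(x, y) ≡ 0 and those with g(x, y) ≡ 0 (mod 5); the common zeros in that column are the intersection.
  x = 0: f ≡ 0 at y ∈ {1}; g ≡ 0 at y ∈ ∅; common: ∅.
  x = 1: f ≡ 0 at y ∈ {1}; g ≡ 0 at y ∈ {0, 4}; common: ∅.
  x = 2: f ≡ 0 at y ∈ {1}; g ≡ 0 at y ∈ ∅; common: ∅.
  x = 3: f ≡ 0 at y ∈ {1}; g ≡ 0 at y ∈ {2}; common: ∅.
  x = 4: f ≡ 0 at y ∈ {1}; g ≡ 0 at y ∈ {2}; common: ∅.
Collecting: common zeros = ∅, so the count is 0.
Comparison with the Bézout bound: 0 ≤ 2 = deg(f)·deg(g), as expected for curves with no common component (the affine F_5-count falls short of the bound because intersections may lie at infinity, over extension fields, or carry multiplicity).


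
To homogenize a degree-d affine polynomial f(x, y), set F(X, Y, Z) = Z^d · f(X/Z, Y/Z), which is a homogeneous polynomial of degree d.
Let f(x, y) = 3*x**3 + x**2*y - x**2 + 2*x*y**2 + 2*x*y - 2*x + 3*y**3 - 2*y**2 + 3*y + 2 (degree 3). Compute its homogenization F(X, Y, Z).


F(X, Y, Z) = 3*X**3 + X**2*Y - X**2*Z + 2*X*Y**2 + 2*X*Y*Z - 2*X*Z**2 + 3*Y**3 - 2*Y**2*Z + 3*Y*Z**2 + 2*Z**3

deg(f) = 3.
Substitute x = X/Z, y = Y/Z into f, then multiply by Z^3.
  monomial 3·x^3·y^0 ↦ 3·X^3·Y^0·Z^0.
  monomial 1·x^2·y^1 ↦ 1·X^2·Y^1·Z^0.
  monomial -1·x^2·y^0 ↦ -1·X^2·Y^0·Z^1.
  monomial 2·x^1·y^2 ↦ 2·X^1·Y^2·Z^0.
  monomial 2·x^1·y^1 ↦ 2·X^1·Y^1·Z^1.
  monomial -2·x^1·y^0 ↦ -2·X^1·Y^0·Z^2.
  monomial 3·x^0·y^3 ↦ 3·X^0·Y^3·Z^0.
  monomial -2·x^0·y^2 ↦ -2·X^0·Y^2·Z^1.
  monomial 3·x^0·y^1 ↦ 3·X^0·Y^1·Z^2.
  monomial 2·x^0·y^0 ↦ 2·X^0·Y^0·Z^3.
Collecting: F(X, Y, Z) = 3*X**3 + X**2*Y - X**2*Z + 2*X*Y**2 + 2*X*Y*Z - 2*X*Z**2 + 3*Y**3 - 2*Y**2*Z + 3*Y*Z**2 + 2*Z**3.


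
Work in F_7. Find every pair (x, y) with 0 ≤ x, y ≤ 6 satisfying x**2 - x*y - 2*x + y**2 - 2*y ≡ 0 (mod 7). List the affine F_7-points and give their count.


Affine F_7-points: {(0, 0), (0, 2), (2, 0), (2, 4), (4, 2), (4, 4)}; count = 6.

For each of the 49 pairs (x, y) ∈ F_7², evaluate f(x, y) mod 7. Record the zeros.
  x = 0: [0↦0, 1↦6, 2↦0, 3↦3, 4↦1, 5↦1, 6↦3]  zeros at y ∈ {0, 2}
  x = 1: [0↦6, 1↦4, 2↦4, 3↦6, 4↦3, 5↦2, 6↦3]  zeros at y ∈ ∅
  x = 2: [0↦0, 1↦4, 2↦3, 3↦4, 4↦0, 5↦5, 6↦5]  zeros at y ∈ {0, 4}
  x = 3: [0↦3, 1↦6, 2↦4, 3↦4, 4↦6, 5↦3, 6↦2]  zeros at y ∈ ∅
  x = 4: [0↦1, 1↦3, 2↦0, 3↦6, 4↦0, 5↦3, 6↦1]  zeros at y ∈ {2, 4}
  x = 5: [0↦1, 1↦2, 2↦5, 3↦3, 4↦3, 5↦5, 6↦2]  zeros at y ∈ ∅
  x = 6: [0↦3, 1↦3, 2↦5, 3↦2, 4↦1, 5↦2, 6↦5]  zeros at y ∈ ∅
Collecting zeros: affine points = {(0, 0), (0, 2), (2, 0), (2, 4), (4, 2), (4, 4)}.
Total count |C(F_7)_aff| = 6.


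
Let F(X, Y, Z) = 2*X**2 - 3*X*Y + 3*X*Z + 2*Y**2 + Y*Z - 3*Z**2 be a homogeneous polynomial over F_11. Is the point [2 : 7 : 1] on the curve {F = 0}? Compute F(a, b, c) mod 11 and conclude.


F(2,7,1) ≡ 8 (mod 11); P is NOT on the curve.

Evaluate F(2, 7, 1) term-by-term (mod 11).
  2*X**2 ↦ 2·4·1·1 = 8
  -3*X*Y ↦ -3·2·7·1 = -42
  3*X*Z ↦ 3·2·1·1 = 6
  2*Y**2 ↦ 2·1·49·1 = 98
  Y*Z ↦ 1·1·7·1 = 7
  -3*Z**2 ↦ -3·1·1·1 = -3
Sum: F(2, 7, 1) = (8) + (-42) + (6) + (98) + (7) + (-3) = 74.
Reducing mod 11: 74 ≡ 8 (mod 11).
Since F(a, b, c) ≡ 8 ≠ 0 (mod 11), P does NOT lie on the curve.


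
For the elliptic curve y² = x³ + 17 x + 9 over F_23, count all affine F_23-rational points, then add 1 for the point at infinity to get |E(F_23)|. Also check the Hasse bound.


Affine points = {(0, 3), (0, 20), (1, 2), (1, 21), (3, 8), (3, 15), (4, 7), (4, 16), (5, 9), (5, 14), (8, 6), (8, 17), (10, 11), (10, 12), (11, 3), (11, 20), (12, 3), (12, 20), (13, 9), (13, 14), (14, 1), (14, 22), (17, 6), (17, 17), (18, 11), (18, 12), (20, 0), (21, 6), (21, 17)}; affine count = 29; |E(F_23)| = 30.

Discriminant check: Δ ∝ 4a³ + 27b² = 4·17³ + 27·9² = 4·4913 + 27·81 ≡ 12 (mod 23). Nonzero ⇒ E is nonsingular.
For each x ∈ F_23, compute rhs = x³ + 17·x + 9 mod 23, then count y ∈ F_23 with y² ≡ rhs.
  x = 0: rhs = 9, matching y values: 3, 20 (2 points).
  x = 1: rhs = 4, matching y values: 2, 21 (2 points).
  x = 2: rhs = 5, matching y values: none (0 points).
  x = 3: rhs = 18, matching y values: 8, 15 (2 points).
  x = 4: rhs = 3, matching y values: 7, 16 (2 points).
  x = 5: rhs = 12, matching y values: 9, 14 (2 points).
  x = 6: rhs = 5, matching y values: none (0 points).
  x = 7: rhs = 11, matching y values: none (0 points).
  x = 8: rhs = 13, matching y values: 6, 17 (2 points).
  x = 9: rhs = 17, matching y values: none (0 points).
  x = 10: rhs = 6, matching y values: 11, 12 (2 points).
  x = 11: rhs = 9, matching y values: 3, 20 (2 points).
  x = 12: rhs = 9, matching y values: 3, 20 (2 points).
  x = 13: rhs = 12, matching y values: 9, 14 (2 points).
  x = 14: rhs = 1, matching y values: 1, 22 (2 points).
  x = 15: rhs = 5, matching y values: none (0 points).
  x = 16: rhs = 7, matching y values: none (0 points).
  x = 17: rhs = 13, matching y values: 6, 17 (2 points).
  x = 18: rhs = 6, matching y values: 11, 12 (2 points).
  x = 19: rhs = 15, matching y values: none (0 points).
  x = 20: rhs = 0, matching y values: 0 (1 points).
  x = 21: rhs = 13, matching y values: 6, 17 (2 points).
  x = 22: rhs = 14, matching y values: none (0 points).
Total affine count: 29.
Full point count |E(F_23)| = 29 + 1 = 30.
Hasse bound: |30 − (23+1)| = |6| = 6 ≤ 2√23 ≈ 9.5917 ✓.


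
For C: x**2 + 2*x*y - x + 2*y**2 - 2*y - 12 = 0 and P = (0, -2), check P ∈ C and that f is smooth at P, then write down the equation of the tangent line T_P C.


Tangent line at P: -5*x - 10*y - 20 = 0.

Step 1: f(0, -2) = 0, so P lies on C.
Step 2: partial derivatives
  f_x(x, y) = 2*x + 2*y - 1, f_y(x, y) = 2*x + 4*y - 2.
  f_x(P) = -5, f_y(P) = -10 (gradient nonzero, so P is smooth).
Step 3: tangent line at P: -5·(x − 0) + -10·(y − -2) = 0.
Expanding: -5*x - 10*y - 20 = 0.


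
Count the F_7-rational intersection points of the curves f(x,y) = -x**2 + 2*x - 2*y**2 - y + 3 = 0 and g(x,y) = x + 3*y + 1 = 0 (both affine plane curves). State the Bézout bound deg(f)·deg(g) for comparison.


Common zeros: {(0, 2), (6, 0)}; count = 2; Bézout bound = 2.

deg(f) = 2, deg(g) = 1, so Bézout bound = 2.
Scan x ∈ F_7. For each x, list the y ∈ F_7 with f(x, y) ≡ 0 and those with g(x, y) ≡ 0 (mod 7); the common zeros in that column are the intersection.
  x = 0: f ≡ 0 at y ∈ {1, 2}; g ≡ 0 at y ∈ {2}; common: {2}.
  x = 1: f ≡ 0 at y ∈ ∅; g ≡ 0 at y ∈ {4}; common: ∅.
  x = 2: f ≡ 0 at y ∈ {1, 2}; g ≡ 0 at y ∈ {6}; common: ∅.
  x = 3: f ≡ 0 at y ∈ {0, 3}; g ≡ 0 at y ∈ {1}; common: ∅.
  x = 4: f ≡ 0 at y ∈ ∅; g ≡ 0 at y ∈ {3}; common: ∅.
  x = 5: f ≡ 0 at y ∈ ∅; g ≡ 0 at y ∈ {5}; common: ∅.
  x = 6: f ≡ 0 at y ∈ {0, 3}; g ≡ 0 at y ∈ {0}; common: {0}.
Collecting: common zeros = {(0, 2), (6, 0)}, so the count is 2.
Comparison with the Bézout bound: 2 ≤ 2 = deg(f)·deg(g), as expected for curves with no common component (the bound is attained).


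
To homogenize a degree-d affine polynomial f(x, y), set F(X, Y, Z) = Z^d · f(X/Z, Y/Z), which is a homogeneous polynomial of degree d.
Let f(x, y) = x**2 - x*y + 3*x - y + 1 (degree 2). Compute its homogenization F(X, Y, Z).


F(X, Y, Z) = X**2 - X*Y + 3*X*Z - Y*Z + Z**2

deg(f) = 2.
Substitute x = X/Z, y = Y/Z into f, then multiply by Z^2.
  monomial 1·x^2·y^0 ↦ 1·X^2·Y^0·Z^0.
  monomial -1·x^1·y^1 ↦ -1·X^1·Y^1·Z^0.
  monomial 3·x^1·y^0 ↦ 3·X^1·Y^0·Z^1.
  monomial -1·x^0·y^1 ↦ -1·X^0·Y^1·Z^1.
  monomial 1·x^0·y^0 ↦ 1·X^0·Y^0·Z^2.
Collecting: F(X, Y, Z) = X**2 - X*Y + 3*X*Z - Y*Z + Z**2.


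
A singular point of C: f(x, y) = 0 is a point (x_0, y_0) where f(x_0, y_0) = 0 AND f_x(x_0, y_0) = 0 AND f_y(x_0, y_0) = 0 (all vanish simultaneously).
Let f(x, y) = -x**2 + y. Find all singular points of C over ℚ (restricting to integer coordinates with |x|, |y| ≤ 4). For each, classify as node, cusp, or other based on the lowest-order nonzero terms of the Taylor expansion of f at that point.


No singular points in the scanned grid; C is smooth there.

Compute partial derivatives:
  f_x = -2*x.
  f_y = 1.
f_y = 1 is a nonzero constant, so f_y never vanishes: no point (x, y) can satisfy f = f_x = f_y = 0. In particular no (x, y) ∈ {−4, ..., 4}² is singular; the curve is smooth.


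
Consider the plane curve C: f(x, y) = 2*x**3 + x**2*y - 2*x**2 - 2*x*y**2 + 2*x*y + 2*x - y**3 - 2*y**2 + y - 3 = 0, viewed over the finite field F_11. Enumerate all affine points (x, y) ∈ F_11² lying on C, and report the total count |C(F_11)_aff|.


Affine F_11-points: {(1, 8), (2, 1), (6, 3), (9, 8), (10, 7)}; count = 5.

For each of the 121 pairs (x, y) ∈ F_11², evaluate f(x, y) mod 11. Record the zeros.
  x = 0: [0↦8, 1↦6, 2↦5, 3↦10, 4↦4, 5↦3, 6↦1, 7↦3, 8↦3, 9↦6, 10↦6]  zeros at y ∈ ∅
  x = 1: [0↦10, 1↦9, 2↦5, 3↦3, 4↦8, 5↦3, 6↦4, 7↦5, 8↦0, 9↦5, 10↦3]  zeros at y ∈ {8}
  x = 2: [0↦9, 1↦0, 2↦6, 3↦10, 4↦6, 5↦10, 6↦5, 7↦7, 8↦10, 9↦8, 10↦6]  zeros at y ∈ {1}
  x = 3: [0↦6, 1↦2, 2↦9, 3↦10, 4↦10, 5↦3, 6↦5, 7↦10, 8↦1, 9↦5, 10↦5]  zeros at y ∈ ∅
  x = 4: [0↦2, 1↦5, 2↦4, 3↦4, 4↦10, 5↦5, 6↦5, 7↦4, 8↦7, 9↦8, 10↦1]  zeros at y ∈ ∅
  x = 5: [0↦9, 1↦10, 2↦3, 3↦4, 4↦7, 5↦6, 6↦6, 7↦1, 8↦7, 9↦7, 10↦6]  zeros at y ∈ ∅
  x = 6: [0↦6, 1↦7, 2↦7, 3↦0, 4↦2, 5↦7, 6↦9, 7↦2, 8↦2, 9↦3, 10↦10]  zeros at y ∈ {3}
  x = 7: [0↦5, 1↦8, 2↦6, 3↦4, 4↦7, 5↦9, 6↦4, 7↦8, 8↦4, 9↦8, 10↦3]  zeros at y ∈ ∅
  x = 8: [0↦7, 1↦3, 2↦1, 3↦6, 4↦1, 5↦2, 6↦3, 7↦9, 8↦3, 9↦1, 10↦8]  zeros at y ∈ ∅
  x = 9: [0↦2, 1↦4, 2↦4, 3↦7, 4↦7, 5↦9, 6↦7, 7↦6, 8↦0, 9↦5, 10↦4]  zeros at y ∈ {8}
  x = 10: [0↦2, 1↦1, 2↦5, 3↦8, 4↦4, 5↦9, 6↦6, 7↦0, 8↦7, 9↦10, 10↦3]  zeros at y ∈ {7}
Collecting zeros: affine points = {(1, 8), (2, 1), (6, 3), (9, 8), (10, 7)}.
Total count |C(F_11)_aff| = 5.


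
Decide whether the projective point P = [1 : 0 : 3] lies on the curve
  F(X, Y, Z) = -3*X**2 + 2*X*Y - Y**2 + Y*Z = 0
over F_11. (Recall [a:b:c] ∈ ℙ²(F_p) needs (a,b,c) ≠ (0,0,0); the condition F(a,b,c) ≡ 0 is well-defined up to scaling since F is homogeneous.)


F(1,0,3) ≡ 8 (mod 11); P is NOT on the curve.

Evaluate F(1, 0, 3) term-by-term (mod 11).
  -3*X**2 ↦ -3·1·1·1 = -3
  2*X*Y ↦ 2·1·0·1 = 0
  -Y**2 ↦ -1·1·0·1 = 0
  Y*Z ↦ 1·1·0·3 = 0
Sum: F(1, 0, 3) = (-3) + (0) + (0) + (0) = -3.
Reducing mod 11: -3 ≡ 8 (mod 11).
Since F(a, b, c) ≡ 8 ≠ 0 (mod 11), P does NOT lie on the curve.


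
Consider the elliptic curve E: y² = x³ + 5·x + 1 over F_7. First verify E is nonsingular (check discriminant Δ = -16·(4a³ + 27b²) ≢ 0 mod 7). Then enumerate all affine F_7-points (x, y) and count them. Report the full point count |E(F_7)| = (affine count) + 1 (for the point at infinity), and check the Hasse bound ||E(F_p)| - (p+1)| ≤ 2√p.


Affine points = {(0, 1), (0, 6), (1, 0), (3, 1), (3, 6), (4, 1), (4, 6), (5, 2), (5, 5), (6, 3), (6, 4)}; affine count = 11; |E(F_7)| = 12.

Discriminant check: Δ ∝ 4a³ + 27b² = 4·5³ + 27·1² = 4·125 + 27·1 ≡ 2 (mod 7). Nonzero ⇒ E is nonsingular.
For each x ∈ F_7, compute rhs = x³ + 5·x + 1 mod 7, then count y ∈ F_7 with y² ≡ rhs.
  x = 0: rhs = 1, matching y values: 1, 6 (2 points).
  x = 1: rhs = 0, matching y values: 0 (1 points).
  x = 2: rhs = 5, matching y values: none (0 points).
  x = 3: rhs = 1, matching y values: 1, 6 (2 points).
  x = 4: rhs = 1, matching y values: 1, 6 (2 points).
  x = 5: rhs = 4, matching y values: 2, 5 (2 points).
  x = 6: rhs = 2, matching y values: 3, 4 (2 points).
Total affine count: 11.
Full point count |E(F_7)| = 11 + 1 = 12.
Hasse bound: |12 − (7+1)| = |4| = 4 ≤ 2√7 ≈ 5.2915 ✓.


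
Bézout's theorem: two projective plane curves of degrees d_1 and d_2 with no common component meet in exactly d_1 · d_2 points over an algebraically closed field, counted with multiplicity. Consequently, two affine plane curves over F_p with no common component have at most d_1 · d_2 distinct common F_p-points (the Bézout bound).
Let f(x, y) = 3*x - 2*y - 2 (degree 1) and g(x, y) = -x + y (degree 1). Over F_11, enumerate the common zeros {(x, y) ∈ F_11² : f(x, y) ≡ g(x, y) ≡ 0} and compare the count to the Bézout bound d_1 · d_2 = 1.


Common zeros: {(2, 2)}; count = 1; Bézout bound = 1.

deg(f) = 1, deg(g) = 1, so Bézout bound = 1.
Scan x ∈ F_11. For each x, list the y ∈ F_11 with f(x, y) ≡ 0 and those with g(x, y) ≡ 0 (mod 11); the common zeros in that column are the intersection.
  x = 0: f ≡ 0 at y ∈ {10}; g ≡ 0 at y ∈ {0}; common: ∅.
  x = 1: f ≡ 0 at y ∈ {6}; g ≡ 0 at y ∈ {1}; common: ∅.
  x = 2: f ≡ 0 at y ∈ {2}; g ≡ 0 at y ∈ {2}; common: {2}.
  x = 3: f ≡ 0 at y ∈ {9}; g ≡ 0 at y ∈ {3}; common: ∅.
  x = 4: f ≡ 0 at y ∈ {5}; g ≡ 0 at y ∈ {4}; common: ∅.
  x = 5: f ≡ 0 at y ∈ {1}; g ≡ 0 at y ∈ {5}; common: ∅.
  x = 6: f ≡ 0 at y ∈ {8}; g ≡ 0 at y ∈ {6}; common: ∅.
  x = 7: f ≡ 0 at y ∈ {4}; g ≡ 0 at y ∈ {7}; common: ∅.
  x = 8: f ≡ 0 at y ∈ {0}; g ≡ 0 at y ∈ {8}; common: ∅.
  x = 9: f ≡ 0 at y ∈ {7}; g ≡ 0 at y ∈ {9}; common: ∅.
  x = 10: f ≡ 0 at y ∈ {3}; g ≡ 0 at y ∈ {10}; common: ∅.
Collecting: common zeros = {(2, 2)}, so the count is 1.
Comparison with the Bézout bound: 1 ≤ 1 = deg(f)·deg(g), as expected for curves with no common component (the bound is attained).


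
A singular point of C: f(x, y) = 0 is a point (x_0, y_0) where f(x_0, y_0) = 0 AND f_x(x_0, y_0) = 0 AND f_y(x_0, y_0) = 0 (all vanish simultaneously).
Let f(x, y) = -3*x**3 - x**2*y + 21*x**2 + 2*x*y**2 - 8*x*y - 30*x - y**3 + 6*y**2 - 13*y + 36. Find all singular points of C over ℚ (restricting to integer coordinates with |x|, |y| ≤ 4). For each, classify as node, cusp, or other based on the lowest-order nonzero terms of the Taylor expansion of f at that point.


Singular points: {(2, 3)}; classification: cusp.

Compute partial derivatives:
  f_x = -9*x**2 - 2*x*y + 42*x + 2*y**2 - 8*y - 30.
  f_y = -x**2 + 4*x*y - 8*x - 3*y**2 + 12*y - 13.
Scan x_0 ∈ {−4, ..., 4}. For each x_0, f_y(x_0, y) is a polynomial in y; find its integer roots y ∈ {−4, ..., 4}, then test f_x and f at those candidates.
  x = -4: f_y(-4, y) = -3*y**2 - 4*y + 3; no integer root y with |y| ≤ 4.
  x = -3: f_y(-3, y) = 2 - 3*y**2; no integer root y with |y| ≤ 4.
  x = -2: f_y(-2, y) = -3*y**2 + 4*y - 1; vanishes at y ∈ {1}. (-2, 1): f_x = -152 ≠ 0.
  x = -1: f_y(-1, y) = -3*y**2 + 8*y - 6; no integer root y with |y| ≤ 4.
  x = 0: f_y(0, y) = -3*y**2 + 12*y - 13; no integer root y with |y| ≤ 4.
  x = 1: f_y(1, y) = -3*y**2 + 16*y - 22; no integer root y with |y| ≤ 4.
  x = 2: f_y(2, y) = -3*y**2 + 20*y - 33; vanishes at y ∈ {3}. (2, 3): f_x = 0, f = 0 — SINGULAR.
  x = 3: f_y(3, y) = -3*y**2 + 24*y - 46; no integer root y with |y| ≤ 4.
  x = 4: f_y(4, y) = -3*y**2 + 28*y - 61; no integer root y with |y| ≤ 4.
Only singular point on the grid: (2, 3).
Classify: substitute x = 2 + u, y = 3 + v and expand: f = -3*u**3 - u**2*v + 2*u*v**2 - v**3 + v**2.
No constant or linear terms (consistent with a singular point). Quadratic part: v**2. Cubic part: -3*u**3 - u**2*v + 2*u*v**2 - v**3.
The quadratic part v**2 is a perfect square, so there is a single (double) tangent line v = 0, i.e. y = 3. Restricting the cubic part to that line (v = 0) leaves -3*u**3 ≠ 0, so f is not divisible by v and the branch is v² ≈ 3*u**3 to lowest order — this is a cusp.
Classification: cusp.


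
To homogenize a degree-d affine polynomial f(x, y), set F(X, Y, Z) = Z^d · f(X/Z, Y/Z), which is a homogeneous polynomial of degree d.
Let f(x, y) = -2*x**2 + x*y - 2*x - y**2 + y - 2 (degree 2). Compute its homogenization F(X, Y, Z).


F(X, Y, Z) = -2*X**2 + X*Y - 2*X*Z - Y**2 + Y*Z - 2*Z**2

deg(f) = 2.
Substitute x = X/Z, y = Y/Z into f, then multiply by Z^2.
  monomial -2·x^2·y^0 ↦ -2·X^2·Y^0·Z^0.
  monomial 1·x^1·y^1 ↦ 1·X^1·Y^1·Z^0.
  monomial -2·x^1·y^0 ↦ -2·X^1·Y^0·Z^1.
  monomial -1·x^0·y^2 ↦ -1·X^0·Y^2·Z^0.
  monomial 1·x^0·y^1 ↦ 1·X^0·Y^1·Z^1.
  monomial -2·x^0·y^0 ↦ -2·X^0·Y^0·Z^2.
Collecting: F(X, Y, Z) = -2*X**2 + X*Y - 2*X*Z - Y**2 + Y*Z - 2*Z**2.


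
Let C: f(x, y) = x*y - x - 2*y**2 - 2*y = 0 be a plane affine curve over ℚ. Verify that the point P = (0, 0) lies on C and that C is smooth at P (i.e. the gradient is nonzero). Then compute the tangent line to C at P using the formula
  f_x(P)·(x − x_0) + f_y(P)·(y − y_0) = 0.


Tangent line at P: -x - 2*y = 0.

Step 1: f(0, 0) = 0, so P lies on C.
Step 2: partial derivatives
  f_x(x, y) = y - 1, f_y(x, y) = x - 4*y - 2.
  f_x(P) = -1, f_y(P) = -2 (gradient nonzero, so P is smooth).
Step 3: tangent line at P: -1·(x − 0) + -2·(y − 0) = 0.
Expanding: -x - 2*y = 0.


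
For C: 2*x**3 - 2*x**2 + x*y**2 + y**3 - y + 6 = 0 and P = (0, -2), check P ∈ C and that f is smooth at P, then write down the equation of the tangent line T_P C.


Tangent line at P: 4*x + 11*y + 22 = 0.

Step 1: f(0, -2) = 0, so P lies on C.
Step 2: partial derivatives
  f_x(x, y) = 6*x**2 - 4*x + y**2, f_y(x, y) = 2*x*y + 3*y**2 - 1.
  f_x(P) = 4, f_y(P) = 11 (gradient nonzero, so P is smooth).
Step 3: tangent line at P: 4·(x − 0) + 11·(y − -2) = 0.
Expanding: 4*x + 11*y + 22 = 0.


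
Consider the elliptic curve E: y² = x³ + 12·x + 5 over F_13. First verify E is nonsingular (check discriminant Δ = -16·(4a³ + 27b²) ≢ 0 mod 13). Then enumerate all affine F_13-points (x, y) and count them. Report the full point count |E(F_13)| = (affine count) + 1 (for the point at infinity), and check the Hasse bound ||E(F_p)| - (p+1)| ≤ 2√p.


Affine points = {(3, 4), (3, 9), (4, 0), (7, 4), (7, 9), (9, 6), (9, 7), (11, 5), (11, 8)}; affine count = 9; |E(F_13)| = 10.

Discriminant check: Δ ∝ 4a³ + 27b² = 4·12³ + 27·5² = 4·1728 + 27·25 ≡ 8 (mod 13). Nonzero ⇒ E is nonsingular.
For each x ∈ F_13, compute rhs = x³ + 12·x + 5 mod 13, then count y ∈ F_13 with y² ≡ rhs.
  x = 0: rhs = 5, matching y values: none (0 points).
  x = 1: rhs = 5, matching y values: none (0 points).
  x = 2: rhs = 11, matching y values: none (0 points).
  x = 3: rhs = 3, matching y values: 4, 9 (2 points).
  x = 4: rhs = 0, matching y values: 0 (1 points).
  x = 5: rhs = 8, matching y values: none (0 points).
  x = 6: rhs = 7, matching y values: none (0 points).
  x = 7: rhs = 3, matching y values: 4, 9 (2 points).
  x = 8: rhs = 2, matching y values: none (0 points).
  x = 9: rhs = 10, matching y values: 6, 7 (2 points).
  x = 10: rhs = 7, matching y values: none (0 points).
  x = 11: rhs = 12, matching y values: 5, 8 (2 points).
  x = 12: rhs = 5, matching y values: none (0 points).
Total affine count: 9.
Full point count |E(F_13)| = 9 + 1 = 10.
Hasse bound: |10 − (13+1)| = |-4| = 4 ≤ 2√13 ≈ 7.2111 ✓.


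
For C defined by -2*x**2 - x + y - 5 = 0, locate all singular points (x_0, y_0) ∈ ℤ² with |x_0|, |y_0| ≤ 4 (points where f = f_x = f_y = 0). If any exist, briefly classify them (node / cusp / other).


No singular points in the scanned grid; C is smooth there.

Compute partial derivatives:
  f_x = -4*x - 1.
  f_y = 1.
f_y = 1 is a nonzero constant, so f_y never vanishes: no point (x, y) can satisfy f = f_x = f_y = 0. In particular no (x, y) ∈ {−4, ..., 4}² is singular; the curve is smooth.


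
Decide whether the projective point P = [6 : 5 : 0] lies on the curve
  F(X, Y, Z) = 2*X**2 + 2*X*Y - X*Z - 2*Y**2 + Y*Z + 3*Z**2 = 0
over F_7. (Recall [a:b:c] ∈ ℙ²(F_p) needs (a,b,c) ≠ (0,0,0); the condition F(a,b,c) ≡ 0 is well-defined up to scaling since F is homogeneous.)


F(6,5,0) ≡ 5 (mod 7); P is NOT on the curve.

Evaluate F(6, 5, 0) term-by-term (mod 7).
  2*X**2 ↦ 2·36·1·1 = 72
  2*X*Y ↦ 2·6·5·1 = 60
  -X*Z ↦ -1·6·1·0 = 0
  -2*Y**2 ↦ -2·1·25·1 = -50
  Y*Z ↦ 1·1·5·0 = 0
  3*Z**2 ↦ 3·1·1·0 = 0
Sum: F(6, 5, 0) = (72) + (60) + (0) + (-50) + (0) + (0) = 82.
Reducing mod 7: 82 ≡ 5 (mod 7).
Since F(a, b, c) ≡ 5 ≠ 0 (mod 7), P does NOT lie on the curve.


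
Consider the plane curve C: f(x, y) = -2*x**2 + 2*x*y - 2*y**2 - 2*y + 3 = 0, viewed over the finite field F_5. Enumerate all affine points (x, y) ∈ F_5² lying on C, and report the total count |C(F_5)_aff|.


Affine F_5-points: {(2, 0), (2, 1), (3, 0), (3, 2), (4, 1), (4, 2)}; count = 6.

For each of the 25 pairs (x, y) ∈ F_5², evaluate f(x, y) mod 5. Record the zeros.
  x = 0: [0↦3, 1↦4, 2↦1, 3↦4, 4↦3]  zeros at y ∈ ∅
  x = 1: [0↦1, 1↦4, 2↦3, 3↦3, 4↦4]  zeros at y ∈ ∅
  x = 2: [0↦0, 1↦0, 2↦1, 3↦3, 4↦1]  zeros at y ∈ {0, 1}
  x = 3: [0↦0, 1↦2, 2↦0, 3↦4, 4↦4]  zeros at y ∈ {0, 2}
  x = 4: [0↦1, 1↦0, 2↦0, 3↦1, 4↦3]  zeros at y ∈ {1, 2}
Collecting zeros: affine points = {(2, 0), (2, 1), (3, 0), (3, 2), (4, 1), (4, 2)}.
Total count |C(F_5)_aff| = 6.


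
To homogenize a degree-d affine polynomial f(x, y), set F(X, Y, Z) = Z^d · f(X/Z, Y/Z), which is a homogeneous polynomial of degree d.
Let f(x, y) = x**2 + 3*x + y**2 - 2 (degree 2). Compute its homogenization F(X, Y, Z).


F(X, Y, Z) = X**2 + 3*X*Z + Y**2 - 2*Z**2

deg(f) = 2.
Substitute x = X/Z, y = Y/Z into f, then multiply by Z^2.
  monomial 1·x^2·y^0 ↦ 1·X^2·Y^0·Z^0.
  monomial 3·x^1·y^0 ↦ 3·X^1·Y^0·Z^1.
  monomial 1·x^0·y^2 ↦ 1·X^0·Y^2·Z^0.
  monomial -2·x^0·y^0 ↦ -2·X^0·Y^0·Z^2.
Collecting: F(X, Y, Z) = X**2 + 3*X*Z + Y**2 - 2*Z**2.


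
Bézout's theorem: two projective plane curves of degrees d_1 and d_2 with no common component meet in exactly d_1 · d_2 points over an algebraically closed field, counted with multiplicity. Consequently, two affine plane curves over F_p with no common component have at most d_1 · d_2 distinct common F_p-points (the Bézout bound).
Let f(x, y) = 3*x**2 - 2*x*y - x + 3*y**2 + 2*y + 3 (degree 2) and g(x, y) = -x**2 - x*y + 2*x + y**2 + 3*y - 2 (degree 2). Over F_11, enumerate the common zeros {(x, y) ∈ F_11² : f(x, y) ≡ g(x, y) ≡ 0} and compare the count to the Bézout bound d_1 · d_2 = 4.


Common zeros: ∅; count = 0; Bézout bound = 4.

deg(f) = 2, deg(g) = 2, so Bézout bound = 4.
Scan x ∈ F_11. For each x, list the y ∈ F_11 with f(x, y) ≡ 0 and those with g(x, y) ≡ 0 (mod 11); the common zeros in that column are the intersection.
  x = 0: f ≡ 0 at y ∈ {5, 9}; g ≡ 0 at y ∈ ∅; common: ∅.
  x = 1: f ≡ 0 at y ∈ ∅; g ≡ 0 at y ∈ ∅; common: ∅.
  x = 2: f ≡ 0 at y ∈ ∅; g ≡ 0 at y ∈ {1, 9}; common: ∅.
  x = 3: f ≡ 0 at y ∈ {8}; g ≡ 0 at y ∈ {4, 7}; common: ∅.
  x = 4: f ≡ 0 at y ∈ {1}; g ≡ 0 at y ∈ ∅; common: ∅.
  x = 5: f ≡ 0 at y ∈ ∅; g ≡ 0 at y ∈ ∅; common: ∅.
  x = 6: f ≡ 0 at y ∈ ∅; g ≡ 0 at y ∈ {4, 10}; common: ∅.
  x = 7: f ≡ 0 at y ∈ {0, 4}; g ≡ 0 at y ∈ ∅; common: ∅.
  x = 8: f ≡ 0 at y ∈ {0, 1}; g ≡ 0 at y ∈ {6, 10}; common: ∅.
  x = 9: f ≡ 0 at y ∈ ∅; g ≡ 0 at y ∈ ∅; common: ∅.
  x = 10: f ≡ 0 at y ∈ {8, 9}; g ≡ 0 at y ∈ {1, 6}; common: ∅.
Collecting: common zeros = ∅, so the count is 0.
Comparison with the Bézout bound: 0 ≤ 4 = deg(f)·deg(g), as expected for curves with no common component (the affine F_11-count falls short of the bound because intersections may lie at infinity, over extension fields, or carry multiplicity).


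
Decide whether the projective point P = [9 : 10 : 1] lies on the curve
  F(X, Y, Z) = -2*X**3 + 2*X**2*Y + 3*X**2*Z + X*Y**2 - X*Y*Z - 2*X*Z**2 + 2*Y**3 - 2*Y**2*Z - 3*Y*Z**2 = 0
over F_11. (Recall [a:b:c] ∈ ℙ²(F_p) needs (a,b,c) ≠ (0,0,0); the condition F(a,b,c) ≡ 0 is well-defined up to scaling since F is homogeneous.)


F(9,10,1) ≡ 8 (mod 11); P is NOT on the curve.

Evaluate F(9, 10, 1) term-by-term (mod 11).
  -2*X**3 ↦ -2·729·1·1 = -1458
  2*X**2*Y ↦ 2·81·10·1 = 1620
  3*X**2*Z ↦ 3·81·1·1 = 243
  X*Y**2 ↦ 1·9·100·1 = 900
  -X*Y*Z ↦ -1·9·10·1 = -90
  -2*X*Z**2 ↦ -2·9·1·1 = -18
  2*Y**3 ↦ 2·1·1000·1 = 2000
  -2*Y**2*Z ↦ -2·1·100·1 = -200
  -3*Y*Z**2 ↦ -3·1·10·1 = -30
Sum: F(9, 10, 1) = (-1458) + (1620) + (243) + (900) + (-90) + (-18) + (2000) + (-200) + (-30) = 2967.
Reducing mod 11: 2967 ≡ 8 (mod 11).
Since F(a, b, c) ≡ 8 ≠ 0 (mod 11), P does NOT lie on the curve.


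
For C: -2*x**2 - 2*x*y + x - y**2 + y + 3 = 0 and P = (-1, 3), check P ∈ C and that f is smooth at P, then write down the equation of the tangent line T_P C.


Tangent line at P: -x - 3*y + 8 = 0.

Step 1: f(-1, 3) = 0, so P lies on C.
Step 2: partial derivatives
  f_x(x, y) = -4*x - 2*y + 1, f_y(x, y) = -2*x - 2*y + 1.
  f_x(P) = -1, f_y(P) = -3 (gradient nonzero, so P is smooth).
Step 3: tangent line at P: -1·(x − -1) + -3·(y − 3) = 0.
Expanding: -x - 3*y + 8 = 0.


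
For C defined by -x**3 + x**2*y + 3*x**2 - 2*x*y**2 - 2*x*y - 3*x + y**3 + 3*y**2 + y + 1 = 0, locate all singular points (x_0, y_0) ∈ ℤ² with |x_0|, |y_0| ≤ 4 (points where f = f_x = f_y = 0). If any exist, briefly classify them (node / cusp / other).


Singular points: {(1, 0)}; classification: cusp.

Compute partial derivatives:
  f_x = -3*x**2 + 2*x*y + 6*x - 2*y**2 - 2*y - 3.
  f_y = x**2 - 4*x*y - 2*x + 3*y**2 + 6*y + 1.
Scan x_0 ∈ {−4, ..., 4}. For each x_0, f_y(x_0, y) is a polynomial in y; find its integer roots y ∈ {−4, ..., 4}, then test f_x and f at those candidates.
  x = -4: f_y(-4, y) = 3*y**2 + 22*y + 25; no integer root y with |y| ≤ 4.
  x = -3: f_y(-3, y) = 3*y**2 + 18*y + 16; no integer root y with |y| ≤ 4.
  x = -2: f_y(-2, y) = 3*y**2 + 14*y + 9; no integer root y with |y| ≤ 4.
  x = -1: f_y(-1, y) = 3*y**2 + 10*y + 4; no integer root y with |y| ≤ 4.
  x = 0: f_y(0, y) = 3*y**2 + 6*y + 1; no integer root y with |y| ≤ 4.
  x = 1: f_y(1, y) = 3*y**2 + 2*y; vanishes at y ∈ {0}. (1, 0): f_x = 0, f = 0 — SINGULAR.
  x = 2: f_y(2, y) = 3*y**2 - 2*y + 1; no integer root y with |y| ≤ 4.
  x = 3: f_y(3, y) = 3*y**2 - 6*y + 4; no integer root y with |y| ≤ 4.
  x = 4: f_y(4, y) = 3*y**2 - 10*y + 9; no integer root y with |y| ≤ 4.
Only singular point on the grid: (1, 0).
Classify: substitute x = 1 + u, y = 0 + v and expand: f = -u**3 + u**2*v - 2*u*v**2 + v**3 + v**2.
No constant or linear terms (consistent with a singular point). Quadratic part: v**2. Cubic part: -u**3 + u**2*v - 2*u*v**2 + v**3.
The quadratic part v**2 is a perfect square, so there is a single (double) tangent line v = 0, i.e. y = 0. Restricting the cubic part to that line (v = 0) leaves -u**3 ≠ 0, so f is not divisible by v and the branch is v² ≈ u**3 to lowest order — this is a cusp.
Classification: cusp.


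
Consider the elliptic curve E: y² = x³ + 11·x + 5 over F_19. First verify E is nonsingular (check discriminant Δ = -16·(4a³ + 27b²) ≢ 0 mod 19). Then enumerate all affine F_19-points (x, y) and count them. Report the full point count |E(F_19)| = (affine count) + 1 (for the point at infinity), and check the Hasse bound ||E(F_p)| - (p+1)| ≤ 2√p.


Affine points = {(0, 9), (0, 10), (1, 6), (1, 13), (2, 4), (2, 15), (7, 8), (7, 11), (8, 4), (8, 15), (9, 4), (9, 15), (15, 7), (15, 12)}; affine count = 14; |E(F_19)| = 15.

Discriminant check: Δ ∝ 4a³ + 27b² = 4·11³ + 27·5² = 4·1331 + 27·25 ≡ 14 (mod 19). Nonzero ⇒ E is nonsingular.
For each x ∈ F_19, compute rhs = x³ + 11·x + 5 mod 19, then count y ∈ F_19 with y² ≡ rhs.
  x = 0: rhs = 5, matching y values: 9, 10 (2 points).
  x = 1: rhs = 17, matching y values: 6, 13 (2 points).
  x = 2: rhs = 16, matching y values: 4, 15 (2 points).
  x = 3: rhs = 8, matching y values: none (0 points).
  x = 4: rhs = 18, matching y values: none (0 points).
  x = 5: rhs = 14, matching y values: none (0 points).
  x = 6: rhs = 2, matching y values: none (0 points).
  x = 7: rhs = 7, matching y values: 8, 11 (2 points).
  x = 8: rhs = 16, matching y values: 4, 15 (2 points).
  x = 9: rhs = 16, matching y values: 4, 15 (2 points).
  x = 10: rhs = 13, matching y values: none (0 points).
  x = 11: rhs = 13, matching y values: none (0 points).
  x = 12: rhs = 3, matching y values: none (0 points).
  x = 13: rhs = 8, matching y values: none (0 points).
  x = 14: rhs = 15, matching y values: none (0 points).
  x = 15: rhs = 11, matching y values: 7, 12 (2 points).
  x = 16: rhs = 2, matching y values: none (0 points).
  x = 17: rhs = 13, matching y values: none (0 points).
  x = 18: rhs = 12, matching y values: none (0 points).
Total affine count: 14.
Full point count |E(F_19)| = 14 + 1 = 15.
Hasse bound: |15 − (19+1)| = |-5| = 5 ≤ 2√19 ≈ 8.7178 ✓.


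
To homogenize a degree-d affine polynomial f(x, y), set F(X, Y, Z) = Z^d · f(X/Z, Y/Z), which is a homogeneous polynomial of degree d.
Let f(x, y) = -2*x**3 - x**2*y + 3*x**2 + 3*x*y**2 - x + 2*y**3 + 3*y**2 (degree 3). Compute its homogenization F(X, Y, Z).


F(X, Y, Z) = -2*X**3 - X**2*Y + 3*X**2*Z + 3*X*Y**2 - X*Z**2 + 2*Y**3 + 3*Y**2*Z

deg(f) = 3.
Substitute x = X/Z, y = Y/Z into f, then multiply by Z^3.
  monomial -2·x^3·y^0 ↦ -2·X^3·Y^0·Z^0.
  monomial -1·x^2·y^1 ↦ -1·X^2·Y^1·Z^0.
  monomial 3·x^2·y^0 ↦ 3·X^2·Y^0·Z^1.
  monomial 3·x^1·y^2 ↦ 3·X^1·Y^2·Z^0.
  monomial -1·x^1·y^0 ↦ -1·X^1·Y^0·Z^2.
  monomial 2·x^0·y^3 ↦ 2·X^0·Y^3·Z^0.
  monomial 3·x^0·y^2 ↦ 3·X^0·Y^2·Z^1.
Collecting: F(X, Y, Z) = -2*X**3 - X**2*Y + 3*X**2*Z + 3*X*Y**2 - X*Z**2 + 2*Y**3 + 3*Y**2*Z.


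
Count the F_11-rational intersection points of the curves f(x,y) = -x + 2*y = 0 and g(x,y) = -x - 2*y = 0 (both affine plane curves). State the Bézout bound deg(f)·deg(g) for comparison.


Common zeros: {(0, 0)}; count = 1; Bézout bound = 1.

deg(f) = 1, deg(g) = 1, so Bézout bound = 1.
Scan x ∈ F_11. For each x, list the y ∈ F_11 with f(x, y) ≡ 0 and those with g(x, y) ≡ 0 (mod 11); the common zeros in that column are the intersection.
  x = 0: f ≡ 0 at y ∈ {0}; g ≡ 0 at y ∈ {0}; common: {0}.
  x = 1: f ≡ 0 at y ∈ {6}; g ≡ 0 at y ∈ {5}; common: ∅.
  x = 2: f ≡ 0 at y ∈ {1}; g ≡ 0 at y ∈ {10}; common: ∅.
  x = 3: f ≡ 0 at y ∈ {7}; g ≡ 0 at y ∈ {4}; common: ∅.
  x = 4: f ≡ 0 at y ∈ {2}; g ≡ 0 at y ∈ {9}; common: ∅.
  x = 5: f ≡ 0 at y ∈ {8}; g ≡ 0 at y ∈ {3}; common: ∅.
  x = 6: f ≡ 0 at y ∈ {3}; g ≡ 0 at y ∈ {8}; common: ∅.
  x = 7: f ≡ 0 at y ∈ {9}; g ≡ 0 at y ∈ {2}; common: ∅.
  x = 8: f ≡ 0 at y ∈ {4}; g ≡ 0 at y ∈ {7}; common: ∅.
  x = 9: f ≡ 0 at y ∈ {10}; g ≡ 0 at y ∈ {1}; common: ∅.
  x = 10: f ≡ 0 at y ∈ {5}; g ≡ 0 at y ∈ {6}; common: ∅.
Collecting: common zeros = {(0, 0)}, so the count is 1.
Comparison with the Bézout bound: 1 ≤ 1 = deg(f)·deg(g), as expected for curves with no common component (the bound is attained).


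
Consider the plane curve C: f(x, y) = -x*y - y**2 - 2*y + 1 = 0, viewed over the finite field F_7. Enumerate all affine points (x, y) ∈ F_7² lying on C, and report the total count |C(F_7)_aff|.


Affine F_7-points: {(0, 2), (0, 3), (3, 4), (3, 5), (5, 1), (5, 6)}; count = 6.

For each of the 49 pairs (x, y) ∈ F_7², evaluate f(x, y) mod 7. Record the zeros.
  x = 0: [0↦1, 1↦5, 2↦0, 3↦0, 4↦5, 5↦1, 6↦2]  zeros at y ∈ {2, 3}
  x = 1: [0↦1, 1↦4, 2↦5, 3↦4, 4↦1, 5↦3, 6↦3]  zeros at y ∈ ∅
  x = 2: [0↦1, 1↦3, 2↦3, 3↦1, 4↦4, 5↦5, 6↦4]  zeros at y ∈ ∅
  x = 3: [0↦1, 1↦2, 2↦1, 3↦5, 4↦0, 5↦0, 6↦5]  zeros at y ∈ {4, 5}
  x = 4: [0↦1, 1↦1, 2↦6, 3↦2, 4↦3, 5↦2, 6↦6]  zeros at y ∈ ∅
  x = 5: [0↦1, 1↦0, 2↦4, 3↦6, 4↦6, 5↦4, 6↦0]  zeros at y ∈ {1, 6}
  x = 6: [0↦1, 1↦6, 2↦2, 3↦3, 4↦2, 5↦6, 6↦1]  zeros at y ∈ ∅
Collecting zeros: affine points = {(0, 2), (0, 3), (3, 4), (3, 5), (5, 1), (5, 6)}.
Total count |C(F_7)_aff| = 6.


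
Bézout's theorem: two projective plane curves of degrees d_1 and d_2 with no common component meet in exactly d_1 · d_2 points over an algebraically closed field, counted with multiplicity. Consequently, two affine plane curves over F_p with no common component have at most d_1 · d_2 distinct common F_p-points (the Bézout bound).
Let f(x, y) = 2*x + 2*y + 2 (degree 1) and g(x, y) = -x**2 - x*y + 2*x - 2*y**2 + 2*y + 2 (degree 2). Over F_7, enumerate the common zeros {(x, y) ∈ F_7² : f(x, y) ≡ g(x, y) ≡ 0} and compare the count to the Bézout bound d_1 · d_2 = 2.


Common zeros: {(1, 5)}; count = 1; Bézout bound = 2.

deg(f) = 1, deg(g) = 2, so Bézout bound = 2.
Scan x ∈ F_7. For each x, list the y ∈ F_7 with f(x, y) ≡ 0 and those with g(x, y) ≡ 0 (mod 7); the common zeros in that column are the intersection.
  x = 0: f ≡ 0 at y ∈ {6}; g ≡ 0 at y ∈ ∅; common: ∅.
  x = 1: f ≡ 0 at y ∈ {5}; g ≡ 0 at y ∈ {5, 6}; common: {5}.
  x = 2: f ≡ 0 at y ∈ {4}; g ≡ 0 at y ∈ {1, 6}; common: ∅.
  x = 3: f ≡ 0 at y ∈ {3}; g ≡ 0 at y ∈ {5}; common: ∅.
  x = 4: f ≡ 0 at y ∈ {2}; g ≡ 0 at y ∈ ∅; common: ∅.
  x = 5: f ≡ 0 at y ∈ {1}; g ≡ 0 at y ∈ ∅; common: ∅.
  x = 6: f ≡ 0 at y ∈ {0}; g ≡ 0 at y ∈ {1, 4}; common: ∅.
Collecting: common zeros = {(1, 5)}, so the count is 1.
Comparison with the Bézout bound: 1 ≤ 2 = deg(f)·deg(g), as expected for curves with no common component (the affine F_7-count falls short of the bound because intersections may lie at infinity, over extension fields, or carry multiplicity).
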